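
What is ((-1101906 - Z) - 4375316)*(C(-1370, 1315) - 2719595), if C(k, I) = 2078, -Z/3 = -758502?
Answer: 21068170136376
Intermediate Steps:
Z = 2275506 (Z = -3*(-758502) = 2275506)
((-1101906 - Z) - 4375316)*(C(-1370, 1315) - 2719595) = ((-1101906 - 1*2275506) - 4375316)*(2078 - 2719595) = ((-1101906 - 2275506) - 4375316)*(-2717517) = (-3377412 - 4375316)*(-2717517) = -7752728*(-2717517) = 21068170136376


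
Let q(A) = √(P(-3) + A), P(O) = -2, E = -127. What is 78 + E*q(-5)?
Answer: 78 - 127*I*√7 ≈ 78.0 - 336.01*I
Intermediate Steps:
q(A) = √(-2 + A)
78 + E*q(-5) = 78 - 127*√(-2 - 5) = 78 - 127*I*√7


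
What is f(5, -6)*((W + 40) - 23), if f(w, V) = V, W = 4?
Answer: -126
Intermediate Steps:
f(5, -6)*((W + 40) - 23) = -6*((4 + 40) - 23) = -6*(44 - 23) = -6*21 = -126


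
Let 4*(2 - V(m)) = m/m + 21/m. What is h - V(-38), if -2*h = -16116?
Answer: 1224529/152 ≈ 8056.1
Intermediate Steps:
h = 8058 (h = -1/2*(-16116) = 8058)
V(m) = 7/4 - 21/(4*m) (V(m) = 2 - (m/m + 21/m)/4 = 2 - (1 + 21/m)/4 = 2 + (-1/4 - 21/(4*m)) = 7/4 - 21/(4*m))
h - V(-38) = 8058 - 7*(-3 - 38)/(4*(-38)) = 8058 - 7*(-1)*(-41)/(4*38) = 8058 - 1*287/152 = 8058 - 287/152 = 1224529/152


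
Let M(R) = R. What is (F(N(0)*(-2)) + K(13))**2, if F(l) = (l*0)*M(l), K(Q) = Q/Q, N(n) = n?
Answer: 1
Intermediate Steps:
K(Q) = 1
F(l) = 0 (F(l) = (l*0)*l = 0*l = 0)
(F(N(0)*(-2)) + K(13))**2 = (0 + 1)**2 = 1**2 = 1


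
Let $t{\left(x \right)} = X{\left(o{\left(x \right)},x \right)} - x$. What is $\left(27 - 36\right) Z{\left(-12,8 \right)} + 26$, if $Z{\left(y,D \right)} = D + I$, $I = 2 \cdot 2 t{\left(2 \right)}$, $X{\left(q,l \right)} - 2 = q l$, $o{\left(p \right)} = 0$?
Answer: $-46$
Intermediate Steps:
$X{\left(q,l \right)} = 2 + l q$ ($X{\left(q,l \right)} = 2 + q l = 2 + l q$)
$t{\left(x \right)} = 2 - x$ ($t{\left(x \right)} = \left(2 + x 0\right) - x = \left(2 + 0\right) - x = 2 - x$)
$I = 0$ ($I = 2 \cdot 2 \left(2 - 2\right) = 4 \left(2 - 2\right) = 4 \cdot 0 = 0$)
$Z{\left(y,D \right)} = D$ ($Z{\left(y,D \right)} = D + 0 = D$)
$\left(27 - 36\right) Z{\left(-12,8 \right)} + 26 = \left(27 - 36\right) 8 + 26 = \left(-9\right) 8 + 26 = -72 + 26 = -46$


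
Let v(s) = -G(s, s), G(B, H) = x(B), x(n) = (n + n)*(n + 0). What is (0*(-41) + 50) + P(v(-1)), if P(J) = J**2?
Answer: 54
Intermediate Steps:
x(n) = 2*n**2 (x(n) = (2*n)*n = 2*n**2)
G(B, H) = 2*B**2
v(s) = -2*s**2
(0*(-41) + 50) + P(v(-1)) = (0*(-41) + 50) + (-2*(-1)**2)**2 = (0 + 50) + (-2*1)**2 = 50 + (-2)**2 = 50 + 4 = 54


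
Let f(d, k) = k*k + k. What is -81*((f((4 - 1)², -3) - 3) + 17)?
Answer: -1620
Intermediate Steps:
f(d, k) = k + k² (f(d, k) = k² + k = k + k²)
-81*((f((4 - 1)², -3) - 3) + 17) = -81*((-3*(1 - 3) - 3) + 17) = -81*((-3*(-2) - 3) + 17) = -81*((6 - 3) + 17) = -81*(3 + 17) = -81*20 = -1620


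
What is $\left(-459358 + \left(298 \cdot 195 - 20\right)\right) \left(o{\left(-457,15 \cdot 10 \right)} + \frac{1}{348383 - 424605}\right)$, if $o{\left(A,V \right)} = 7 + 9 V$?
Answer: $- \frac{20752227282402}{38111} \approx -5.4452 \cdot 10^{8}$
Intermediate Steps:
$\left(-459358 + \left(298 \cdot 195 - 20\right)\right) \left(o{\left(-457,15 \cdot 10 \right)} + \frac{1}{348383 - 424605}\right) = \left(-459358 + \left(298 \cdot 195 - 20\right)\right) \left(\left(7 + 9 \cdot 15 \cdot 10\right) + \frac{1}{348383 - 424605}\right) = \left(-459358 + \left(58110 - 20\right)\right) \left(\left(7 + 9 \cdot 150\right) + \frac{1}{-76222}\right) = \left(-459358 + 58090\right) \left(\left(7 + 1350\right) - \frac{1}{76222}\right) = - 401268 \left(1357 - \frac{1}{76222}\right) = \left(-401268\right) \frac{103433253}{76222} = - \frac{20752227282402}{38111}$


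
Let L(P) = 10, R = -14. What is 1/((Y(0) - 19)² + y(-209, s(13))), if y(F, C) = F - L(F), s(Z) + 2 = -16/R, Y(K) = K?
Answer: 1/142 ≈ 0.0070423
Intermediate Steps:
s(Z) = -6/7 (s(Z) = -2 - 16/(-14) = -2 - 16*(-1/14) = -2 + 8/7 = -6/7)
y(F, C) = -10 + F (y(F, C) = F - 1*10 = F - 10 = -10 + F)
1/((Y(0) - 19)² + y(-209, s(13))) = 1/((0 - 19)² + (-10 - 209)) = 1/((-19)² - 219) = 1/(361 - 219) = 1/142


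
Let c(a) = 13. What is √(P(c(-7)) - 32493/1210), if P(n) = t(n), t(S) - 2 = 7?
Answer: I*√216030/110 ≈ 4.2254*I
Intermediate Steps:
t(S) = 9 (t(S) = 2 + 7 = 9)
P(n) = 9
√(P(c(-7)) - 32493/1210) = √(9 - 32493/1210) = √(-21603/1210) = I*√216030/110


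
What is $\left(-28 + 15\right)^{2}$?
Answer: $169$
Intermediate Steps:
$\left(-28 + 15\right)^{2} = \left(-13\right)^{2} = 169$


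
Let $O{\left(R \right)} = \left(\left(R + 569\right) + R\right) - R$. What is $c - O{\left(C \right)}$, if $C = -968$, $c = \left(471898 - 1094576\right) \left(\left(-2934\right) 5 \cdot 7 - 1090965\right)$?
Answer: $743262708489$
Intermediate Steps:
$c = 743262708090$ ($c = - 622678 \left(\left(-14670\right) 7 - 1090965\right) = - 622678 \left(-102690 - 1090965\right) = \left(-622678\right) \left(-1193655\right) = 743262708090$)
$O{\left(R \right)} = 569 + R$ ($O{\left(R \right)} = \left(\left(569 + R\right) + R\right) - R = \left(569 + 2 R\right) - R = 569 + R$)
$c - O{\left(C \right)} = 743262708090 - \left(569 - 968\right) = 743262708090 - -399 = 743262708090 + 399 = 743262708489$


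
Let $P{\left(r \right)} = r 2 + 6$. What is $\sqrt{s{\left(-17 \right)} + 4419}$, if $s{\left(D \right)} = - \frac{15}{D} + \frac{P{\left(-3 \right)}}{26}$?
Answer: $\frac{\sqrt{1277346}}{17} \approx 66.482$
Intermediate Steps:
$P{\left(r \right)} = 6 + 2 r$ ($P{\left(r \right)} = 2 r + 6 = 6 + 2 r$)
$s{\left(D \right)} = - \frac{15}{D}$ ($s{\left(D \right)} = - \frac{15}{D} + \frac{6 + 2 \left(-3\right)}{26} = - \frac{15}{D} + \left(6 - 6\right) \frac{1}{26} = - \frac{15}{D} + 0 \cdot \frac{1}{26} = - \frac{15}{D} + 0 = - \frac{15}{D}$)
$\sqrt{s{\left(-17 \right)} + 4419} = \sqrt{- \frac{15}{-17} + 4419} = \sqrt{\left(-15\right) \left(- \frac{1}{17}\right) + 4419} = \sqrt{\frac{15}{17} + 4419} = \sqrt{\frac{75138}{17}} = \frac{\sqrt{1277346}}{17}$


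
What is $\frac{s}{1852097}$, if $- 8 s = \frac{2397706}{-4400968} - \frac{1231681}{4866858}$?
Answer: $\frac{4272470823739}{79339710187832773536} \approx 5.385 \cdot 10^{-8}$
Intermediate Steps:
$s = \frac{4272470823739}{42837772637088}$ ($s = - \frac{\frac{2397706}{-4400968} - \frac{1231681}{4866858}}{8} = - \frac{2397706 \left(- \frac{1}{4400968}\right) - \frac{1231681}{4866858}}{8} = - \frac{- \frac{1198853}{2200484} - \frac{1231681}{4866858}}{8} = \left(- \frac{1}{8}\right) \left(- \frac{4272470823739}{5354721579636}\right) = \frac{4272470823739}{42837772637088} \approx 0.099736$)
$\frac{s}{1852097} = \frac{4272470823739}{42837772637088 \cdot 1852097} = \frac{4272470823739}{42837772637088} \cdot \frac{1}{1852097} = \frac{4272470823739}{79339710187832773536}$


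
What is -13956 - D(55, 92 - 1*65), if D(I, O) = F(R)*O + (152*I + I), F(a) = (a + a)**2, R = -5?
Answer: -25071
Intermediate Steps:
F(a) = 4*a**2 (F(a) = (2*a)**2 = 4*a**2)
D(I, O) = 100*O + 153*I (D(I, O) = (4*(-5)**2)*O + (152*I + I) = (4*25)*O + 153*I = 100*O + 153*I)
-13956 - D(55, 92 - 1*65) = -13956 - (100*(92 - 1*65) + 153*55) = -13956 - (100*(92 - 65) + 8415) = -13956 - (100*27 + 8415) = -13956 - (2700 + 8415) = -13956 - 1*11115 = -13956 - 11115 = -25071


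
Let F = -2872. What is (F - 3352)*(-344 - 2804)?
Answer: 19593152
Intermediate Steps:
(F - 3352)*(-344 - 2804) = (-2872 - 3352)*(-344 - 2804) = -6224*(-3148) = 19593152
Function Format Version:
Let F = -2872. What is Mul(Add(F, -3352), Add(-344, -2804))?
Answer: 19593152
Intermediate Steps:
Mul(Add(F, -3352), Add(-344, -2804)) = Mul(Add(-2872, -3352), Add(-344, -2804)) = Mul(-6224, -3148) = 19593152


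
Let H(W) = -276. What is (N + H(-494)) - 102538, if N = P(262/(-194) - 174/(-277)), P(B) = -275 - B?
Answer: -2769878932/26869 ≈ -1.0309e+5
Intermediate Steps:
N = -7369566/26869 (N = -275 - (262/(-194) - 174/(-277)) = -275 - (262*(-1/194) - 174*(-1/277)) = -275 - (-131/97 + 174/277) = -275 - 1*(-19409/26869) = -275 + 19409/26869 = -7369566/26869 ≈ -274.28)
(N + H(-494)) - 102538 = (-7369566/26869 - 276) - 102538 = -14785410/26869 - 102538 = -2769878932/26869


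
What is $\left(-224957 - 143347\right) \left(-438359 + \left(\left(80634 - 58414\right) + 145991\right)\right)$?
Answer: $99496588992$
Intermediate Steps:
$\left(-224957 - 143347\right) \left(-438359 + \left(\left(80634 - 58414\right) + 145991\right)\right) = - 368304 \left(-438359 + \left(22220 + 145991\right)\right) = - 368304 \left(-438359 + 168211\right) = \left(-368304\right) \left(-270148\right) = 99496588992$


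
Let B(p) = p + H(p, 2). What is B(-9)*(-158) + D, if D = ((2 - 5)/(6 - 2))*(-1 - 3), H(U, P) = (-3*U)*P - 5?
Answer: -6317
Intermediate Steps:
H(U, P) = -5 - 3*P*U (H(U, P) = -3*P*U - 5 = -5 - 3*P*U)
D = 3 (D = -3/4*(-4) = -3*¼*(-4) = -¾*(-4) = 3)
B(p) = -5 - 5*p (B(p) = p + (-5 - 3*2*p) = p + (-5 - 6*p) = -5 - 5*p)
B(-9)*(-158) + D = (-5 - 5*(-9))*(-158) + 3 = (-5 + 45)*(-158) + 3 = 40*(-158) + 3 = -6320 + 3 = -6317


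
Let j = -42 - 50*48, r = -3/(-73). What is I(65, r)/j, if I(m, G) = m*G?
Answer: -65/59422 ≈ -0.0010939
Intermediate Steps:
r = 3/73 (r = -3*(-1/73) = 3/73 ≈ 0.041096)
j = -2442 (j = -42 - 2400 = -2442)
I(m, G) = G*m
I(65, r)/j = ((3/73)*65)/(-2442) = (195/73)*(-1/2442) = -65/59422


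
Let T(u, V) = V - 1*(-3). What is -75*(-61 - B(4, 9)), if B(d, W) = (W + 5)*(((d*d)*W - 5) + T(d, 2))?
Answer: 155775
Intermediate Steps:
T(u, V) = 3 + V (T(u, V) = V + 3 = 3 + V)
B(d, W) = W*d**2*(5 + W) (B(d, W) = (W + 5)*(((d*d)*W - 5) + (3 + 2)) = (5 + W)*((d**2*W - 5) + 5) = (5 + W)*((W*d**2 - 5) + 5) = (5 + W)*((-5 + W*d**2) + 5) = (5 + W)*(W*d**2) = W*d**2*(5 + W))
-75*(-61 - B(4, 9)) = -75*(-61 - 9*4**2*(5 + 9)) = -75*(-61 - 9*16*14) = -75*(-61 - 1*2016) = -75*(-61 - 2016) = -75*(-2077) = 155775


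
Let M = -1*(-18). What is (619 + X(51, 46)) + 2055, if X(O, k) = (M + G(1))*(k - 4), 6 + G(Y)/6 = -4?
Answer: 910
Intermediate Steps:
M = 18
G(Y) = -60 (G(Y) = -36 + 6*(-4) = -36 - 24 = -60)
X(O, k) = 168 - 42*k (X(O, k) = (18 - 60)*(k - 4) = -42*(-4 + k) = 168 - 42*k)
(619 + X(51, 46)) + 2055 = (619 + (168 - 42*46)) + 2055 = (619 + (168 - 1932)) + 2055 = (619 - 1764) + 2055 = -1145 + 2055 = 910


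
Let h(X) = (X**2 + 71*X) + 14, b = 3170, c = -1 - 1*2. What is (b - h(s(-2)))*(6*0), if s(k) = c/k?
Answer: 0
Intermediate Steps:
c = -3 (c = -1 - 2 = -3)
s(k) = -3/k
h(X) = 14 + X**2 + 71*X
(b - h(s(-2)))*(6*0) = (3170 - (14 + (-3/(-2))**2 + 71*(-3/(-2))))*(6*0) = (3170 - (14 + (-3*(-1/2))**2 + 71*(-3*(-1/2))))*0 = (3170 - (14 + (3/2)**2 + 71*(3/2)))*0 = (3170 - (14 + 9/4 + 213/2))*0 = (3170 - 1*491/4)*0 = (3170 - 491/4)*0 = (12189/4)*0 = 0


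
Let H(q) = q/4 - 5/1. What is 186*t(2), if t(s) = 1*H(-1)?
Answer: -1953/2 ≈ -976.50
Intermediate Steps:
H(q) = -5 + q/4 (H(q) = q*(¼) - 5*1 = q/4 - 5 = -5 + q/4)
t(s) = -21/4 (t(s) = 1*(-5 + (¼)*(-1)) = 1*(-5 - ¼) = 1*(-21/4) = -21/4)
186*t(2) = 186*(-21/4) = -1953/2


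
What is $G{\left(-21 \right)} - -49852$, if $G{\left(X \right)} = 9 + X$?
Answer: $49840$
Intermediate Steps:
$G{\left(-21 \right)} - -49852 = \left(9 - 21\right) - -49852 = -12 + 49852 = 49840$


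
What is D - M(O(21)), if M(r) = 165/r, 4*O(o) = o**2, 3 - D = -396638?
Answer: 58306007/147 ≈ 3.9664e+5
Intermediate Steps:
D = 396641 (D = 3 - 1*(-396638) = 3 + 396638 = 396641)
O(o) = o**2/4
D - M(O(21)) = 396641 - 165/((1/4)*21**2) = 396641 - 165/((1/4)*441) = 396641 - 165/441/4 = 396641 - 165*4/441 = 396641 - 1*220/147 = 396641 - 220/147 = 58306007/147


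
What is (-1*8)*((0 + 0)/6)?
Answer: 0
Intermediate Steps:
(-1*8)*((0 + 0)/6) = -0/6 = -8*0 = 0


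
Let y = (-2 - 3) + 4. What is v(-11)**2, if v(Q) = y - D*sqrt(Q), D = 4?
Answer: -175 + 8*I*sqrt(11) ≈ -175.0 + 26.533*I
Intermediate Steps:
y = -1 (y = -5 + 4 = -1)
v(Q) = -1 - 4*sqrt(Q)
v(-11)**2 = (-1 - 4*I*sqrt(11))**2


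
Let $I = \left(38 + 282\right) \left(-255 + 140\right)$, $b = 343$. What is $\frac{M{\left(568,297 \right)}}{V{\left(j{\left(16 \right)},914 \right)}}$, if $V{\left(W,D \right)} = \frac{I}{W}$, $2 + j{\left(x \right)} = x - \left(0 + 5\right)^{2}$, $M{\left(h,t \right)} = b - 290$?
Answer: $\frac{583}{36800} \approx 0.015842$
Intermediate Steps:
$M{\left(h,t \right)} = 53$ ($M{\left(h,t \right)} = 343 - 290 = 53$)
$I = -36800$ ($I = 320 \left(-115\right) = -36800$)
$j{\left(x \right)} = -27 + x$ ($j{\left(x \right)} = -2 + \left(x - \left(0 + 5\right)^{2}\right) = -2 + \left(x - 5^{2}\right) = -2 + \left(x - 25\right) = -2 + \left(-25 + x\right) = -27 + x$)
$V{\left(W,D \right)} = - \frac{36800}{W}$
$\frac{M{\left(568,297 \right)}}{V{\left(j{\left(16 \right)},914 \right)}} = \frac{53}{\left(-36800\right) \frac{1}{-27 + 16}} = \frac{53}{\left(-36800\right) \frac{1}{-11}} = \frac{53}{\left(-36800\right) \left(- \frac{1}{11}\right)} = \frac{53}{\frac{36800}{11}} = 53 \cdot \frac{11}{36800} = \frac{583}{36800}$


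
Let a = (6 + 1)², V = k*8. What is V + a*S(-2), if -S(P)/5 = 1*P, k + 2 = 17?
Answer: 610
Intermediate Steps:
k = 15 (k = -2 + 17 = 15)
S(P) = -5*P
V = 120 (V = 15*8 = 120)
a = 49 (a = 7² = 49)
V + a*S(-2) = 120 + 49*(-5*(-2)) = 120 + 49*10 = 120 + 490 = 610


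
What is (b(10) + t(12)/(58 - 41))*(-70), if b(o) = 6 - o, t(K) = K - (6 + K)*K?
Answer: 1120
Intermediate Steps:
t(K) = K - K*(6 + K)
(b(10) + t(12)/(58 - 41))*(-70) = ((6 - 1*10) + (-1*12*(5 + 12))/(58 - 41))*(-70) = ((6 - 10) - 1*12*17/17)*(-70) = (-4 - 204*1/17)*(-70) = (-4 - 12)*(-70) = -16*(-70) = 1120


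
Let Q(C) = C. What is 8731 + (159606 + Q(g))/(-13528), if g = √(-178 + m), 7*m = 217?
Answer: 58976681/6764 - 7*I*√3/13528 ≈ 8719.2 - 0.00089624*I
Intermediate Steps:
m = 31 (m = (⅐)*217 = 31)
g = 7*I*√3 (g = √(-178 + 31) = √(-147) = 7*I*√3 ≈ 12.124*I)
8731 + (159606 + Q(g))/(-13528) = 8731 + (159606 + 7*I*√3)/(-13528) = 8731 + (159606 + 7*I*√3)*(-1/13528) = 8731 + (-79803/6764 - 7*I*√3/13528) = 58976681/6764 - 7*I*√3/13528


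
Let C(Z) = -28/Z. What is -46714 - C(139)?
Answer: -6493218/139 ≈ -46714.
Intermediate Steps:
-46714 - C(139) = -46714 - (-28)/139 = -46714 - 1*(-28/139) = -46714 + 28/139 = -6493218/139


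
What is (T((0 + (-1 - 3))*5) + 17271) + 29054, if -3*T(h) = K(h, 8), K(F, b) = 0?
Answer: 46325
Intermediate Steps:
T(h) = 0 (T(h) = -⅓*0 = 0)
(T((0 + (-1 - 3))*5) + 17271) + 29054 = (0 + 17271) + 29054 = 17271 + 29054 = 46325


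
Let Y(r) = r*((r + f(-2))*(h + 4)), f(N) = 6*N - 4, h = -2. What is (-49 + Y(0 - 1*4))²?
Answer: 12321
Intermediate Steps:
f(N) = -4 + 6*N
Y(r) = r*(-32 + 2*r) (Y(r) = r*((r + (-4 + 6*(-2)))*(-2 + 4)) = r*((r + (-4 - 12))*2) = r*((r - 16)*2) = r*((-16 + r)*2) = r*(-32 + 2*r))
(-49 + Y(0 - 1*4))² = (-49 + 2*(0 - 1*4)*(-16 + (0 - 1*4)))² = (-49 + 2*(0 - 4)*(-16 + (0 - 4)))² = (-49 + 2*(-4)*(-16 - 4))² = (-49 + 2*(-4)*(-20))² = (-49 + 160)² = 111² = 12321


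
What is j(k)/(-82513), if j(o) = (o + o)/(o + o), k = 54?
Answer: -1/82513 ≈ -1.2119e-5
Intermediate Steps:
j(o) = 1 (j(o) = (2*o)/((2*o)) = (2*o)*(1/(2*o)) = 1)
j(k)/(-82513) = 1/(-82513) = 1*(-1/82513) = -1/82513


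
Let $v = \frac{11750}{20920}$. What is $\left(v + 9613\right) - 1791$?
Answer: $\frac{16364799}{2092} \approx 7822.6$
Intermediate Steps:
$v = \frac{1175}{2092}$ ($v = 11750 \cdot \frac{1}{20920} = \frac{1175}{2092} \approx 0.56166$)
$\left(v + 9613\right) - 1791 = \left(\frac{1175}{2092} + 9613\right) - 1791 = \frac{20111571}{2092} - 1791 = \frac{16364799}{2092}$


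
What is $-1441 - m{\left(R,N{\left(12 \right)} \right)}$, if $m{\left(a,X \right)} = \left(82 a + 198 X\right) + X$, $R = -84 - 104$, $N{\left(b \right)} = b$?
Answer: $11587$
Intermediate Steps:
$R = -188$ ($R = -84 - 104 = -188$)
$m{\left(a,X \right)} = 82 a + 199 X$
$-1441 - m{\left(R,N{\left(12 \right)} \right)} = -1441 - \left(82 \left(-188\right) + 199 \cdot 12\right) = -1441 - \left(-15416 + 2388\right) = -1441 - -13028 = -1441 + 13028 = 11587$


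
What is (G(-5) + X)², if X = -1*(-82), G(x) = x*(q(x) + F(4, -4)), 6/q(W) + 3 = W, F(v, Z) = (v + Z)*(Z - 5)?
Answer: 117649/16 ≈ 7353.1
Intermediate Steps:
F(v, Z) = (-5 + Z)*(Z + v) (F(v, Z) = (Z + v)*(-5 + Z) = (-5 + Z)*(Z + v))
q(W) = 6/(-3 + W)
G(x) = 6*x/(-3 + x) (G(x) = x*(6/(-3 + x) + ((-4)² - 5*(-4) - 5*4 - 4*4)) = x*(6/(-3 + x) + (16 + 20 - 20 - 16)) = x*(6/(-3 + x) + 0) = x*(6/(-3 + x)) = 6*x/(-3 + x))
X = 82
(G(-5) + X)² = (6*(-5)/(-3 - 5) + 82)² = (6*(-5)/(-8) + 82)² = (6*(-5)*(-⅛) + 82)² = (15/4 + 82)² = (343/4)² = 117649/16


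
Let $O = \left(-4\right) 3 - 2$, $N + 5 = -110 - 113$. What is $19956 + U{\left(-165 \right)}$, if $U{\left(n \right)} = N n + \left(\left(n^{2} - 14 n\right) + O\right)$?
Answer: $87097$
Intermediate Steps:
$N = -228$ ($N = -5 - 223 = -228$)
$O = -14$ ($O = -12 - 2 = -14$)
$U{\left(n \right)} = -14 + n^{2} - 242 n$ ($U{\left(n \right)} = - 228 n - \left(14 - n^{2} + 14 n\right) = -14 + n^{2} - 242 n$)
$19956 + U{\left(-165 \right)} = 19956 - \left(-39916 - 27225\right) = 19956 + \left(-14 + 27225 + 39930\right) = 19956 + 67141 = 87097$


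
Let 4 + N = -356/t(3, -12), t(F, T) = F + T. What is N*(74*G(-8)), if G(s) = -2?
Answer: -47360/9 ≈ -5262.2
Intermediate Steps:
N = 320/9 (N = -4 - 356/(3 - 12) = -4 - 356/(-9) = -4 - 356*(-1/9) = -4 + 356/9 = 320/9 ≈ 35.556)
N*(74*G(-8)) = 320*(74*(-2))/9 = (320/9)*(-148) = -47360/9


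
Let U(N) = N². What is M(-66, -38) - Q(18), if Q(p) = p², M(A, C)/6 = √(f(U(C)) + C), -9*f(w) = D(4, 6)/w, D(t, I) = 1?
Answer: -324 + I*√493849/19 ≈ -324.0 + 36.987*I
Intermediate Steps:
f(w) = -1/(9*w)
M(A, C) = 6*√(C - 1/(9*C²)) (M(A, C) = 6*√(-1/(9*C²) + C) = 6*√(C - 1/(9*C²)))
M(-66, -38) - Q(18) = 2*√(-1/(-38)² + 9*(-38)) - 1*18² = 2*√(-1*1/1444 - 342) - 1*324 = 2*√(-1/1444 - 342) - 324 = 2*√(-493849/1444) - 324 = 2*(I*√493849/38) - 324 = I*√493849/19 - 324 = -324 + I*√493849/19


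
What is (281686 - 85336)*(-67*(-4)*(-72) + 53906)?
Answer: 6795673500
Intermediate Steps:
(281686 - 85336)*(-67*(-4)*(-72) + 53906) = 196350*(268*(-72) + 53906) = 196350*(-19296 + 53906) = 196350*34610 = 6795673500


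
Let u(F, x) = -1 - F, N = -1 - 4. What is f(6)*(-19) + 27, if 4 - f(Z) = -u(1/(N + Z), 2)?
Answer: -11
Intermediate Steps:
N = -5
f(Z) = 3 - 1/(-5 + Z) (f(Z) = 4 - (-1)*(-1 - 1/(-5 + Z)) = 4 - (1 + 1/(-5 + Z)) = 4 + (-1 - 1/(-5 + Z)) = 3 - 1/(-5 + Z))
f(6)*(-19) + 27 = ((-16 + 3*6)/(-5 + 6))*(-19) + 27 = ((-16 + 18)/1)*(-19) + 27 = (1*2)*(-19) + 27 = 2*(-19) + 27 = -38 + 27 = -11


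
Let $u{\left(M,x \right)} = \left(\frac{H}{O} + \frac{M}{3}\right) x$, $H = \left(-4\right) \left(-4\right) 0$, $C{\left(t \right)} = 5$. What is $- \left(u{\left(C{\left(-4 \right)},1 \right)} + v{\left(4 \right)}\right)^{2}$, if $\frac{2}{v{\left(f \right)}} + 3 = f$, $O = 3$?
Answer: $- \frac{121}{9} \approx -13.444$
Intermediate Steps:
$v{\left(f \right)} = \frac{2}{-3 + f}$
$H = 0$ ($H = 16 \cdot 0 = 0$)
$u{\left(M,x \right)} = \frac{M x}{3}$ ($u{\left(M,x \right)} = \left(\frac{0}{3} + \frac{M}{3}\right) x = \left(0 \cdot \frac{1}{3} + M \frac{1}{3}\right) x = \left(0 + \frac{M}{3}\right) x = \frac{M}{3} x = \frac{M x}{3}$)
$- \left(u{\left(C{\left(-4 \right)},1 \right)} + v{\left(4 \right)}\right)^{2} = - \left(\frac{1}{3} \cdot 5 \cdot 1 + \frac{2}{-3 + 4}\right)^{2} = - \left(\frac{5}{3} + \frac{2}{1}\right)^{2} = - \left(\frac{5}{3} + 2 \cdot 1\right)^{2} = - \left(\frac{5}{3} + 2\right)^{2} = - \left(\frac{11}{3}\right)^{2} = \left(-1\right) \frac{121}{9} = - \frac{121}{9}$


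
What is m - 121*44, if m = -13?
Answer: -5337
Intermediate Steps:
m - 121*44 = -13 - 121*44 = -13 - 5324 = -5337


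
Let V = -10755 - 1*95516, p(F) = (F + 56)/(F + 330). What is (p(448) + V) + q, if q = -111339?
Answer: -84650038/389 ≈ -2.1761e+5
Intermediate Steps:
p(F) = (56 + F)/(330 + F)
V = -106271 (V = -10755 - 95516 = -106271)
(p(448) + V) + q = ((56 + 448)/(330 + 448) - 106271) - 111339 = (504/778 - 106271) - 111339 = ((1/778)*504 - 106271) - 111339 = (252/389 - 106271) - 111339 = -41339167/389 - 111339 = -84650038/389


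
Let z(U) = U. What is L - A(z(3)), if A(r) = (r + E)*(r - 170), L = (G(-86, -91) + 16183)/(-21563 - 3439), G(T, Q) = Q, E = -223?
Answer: -17010918/463 ≈ -36741.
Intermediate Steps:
L = -298/463 (L = (-91 + 16183)/(-21563 - 3439) = 16092/(-25002) = 16092*(-1/25002) = -298/463 ≈ -0.64363)
A(r) = (-223 + r)*(-170 + r) (A(r) = (r - 223)*(r - 170) = (-223 + r)*(-170 + r))
L - A(z(3)) = -298/463 - (37910 + 3² - 393*3) = -298/463 - (37910 + 9 - 1179) = -298/463 - 1*36740 = -298/463 - 36740 = -17010918/463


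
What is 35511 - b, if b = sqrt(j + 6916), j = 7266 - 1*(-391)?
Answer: 35511 - sqrt(14573) ≈ 35390.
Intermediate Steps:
j = 7657 (j = 7266 + 391 = 7657)
b = sqrt(14573) (b = sqrt(7657 + 6916) = sqrt(14573) ≈ 120.72)
35511 - b = 35511 - sqrt(14573)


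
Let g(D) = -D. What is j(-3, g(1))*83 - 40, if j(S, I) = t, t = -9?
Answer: -787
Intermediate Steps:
j(S, I) = -9
j(-3, g(1))*83 - 40 = -9*83 - 40 = -747 - 40 = -787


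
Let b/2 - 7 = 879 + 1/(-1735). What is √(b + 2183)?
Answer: √11905436405/1735 ≈ 62.889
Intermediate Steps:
b = 3074418/1735 (b = 14 + 2*(879 + 1/(-1735)) = 14 + 2*(879 - 1/1735) = 14 + 2*(1525064/1735) = 14 + 3050128/1735 = 3074418/1735 ≈ 1772.0)
√(b + 2183) = √(3074418/1735 + 2183) = √(6861923/1735) = √11905436405/1735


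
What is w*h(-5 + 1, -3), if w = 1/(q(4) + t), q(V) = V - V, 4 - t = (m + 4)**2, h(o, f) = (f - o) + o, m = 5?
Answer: 3/77 ≈ 0.038961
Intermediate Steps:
h(o, f) = f
t = -77 (t = 4 - (5 + 4)**2 = 4 - 1*9**2 = 4 - 1*81 = 4 - 81 = -77)
q(V) = 0
w = -1/77 (w = 1/(0 - 77) = 1/(-77) = -1/77 ≈ -0.012987)
w*h(-5 + 1, -3) = -1/77*(-3) = 3/77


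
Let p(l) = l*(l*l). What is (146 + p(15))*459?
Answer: 1616139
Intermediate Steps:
p(l) = l³ (p(l) = l*l² = l³)
(146 + p(15))*459 = (146 + 15³)*459 = (146 + 3375)*459 = 3521*459 = 1616139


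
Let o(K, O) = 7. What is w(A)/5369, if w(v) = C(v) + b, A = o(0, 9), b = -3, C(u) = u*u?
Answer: 46/5369 ≈ 0.0085677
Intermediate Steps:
C(u) = u**2
A = 7
w(v) = -3 + v**2 (w(v) = v**2 - 3 = -3 + v**2)
w(A)/5369 = (-3 + 7**2)/5369 = (-3 + 49)*(1/5369) = 46*(1/5369) = 46/5369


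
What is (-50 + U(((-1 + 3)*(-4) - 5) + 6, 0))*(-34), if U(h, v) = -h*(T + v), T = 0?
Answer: 1700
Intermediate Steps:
U(h, v) = -h*v (U(h, v) = -h*(0 + v) = -h*v)
(-50 + U(((-1 + 3)*(-4) - 5) + 6, 0))*(-34) = (-50 - 1*(((-1 + 3)*(-4) - 5) + 6)*0)*(-34) = (-50 - 1*((2*(-4) - 5) + 6)*0)*(-34) = (-50 - 1*((-8 - 5) + 6)*0)*(-34) = (-50 - 1*(-13 + 6)*0)*(-34) = (-50 - 1*(-7)*0)*(-34) = (-50 + 0)*(-34) = -50*(-34) = 1700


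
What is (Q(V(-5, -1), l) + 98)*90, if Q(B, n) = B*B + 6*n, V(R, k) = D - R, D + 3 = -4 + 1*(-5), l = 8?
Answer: 17550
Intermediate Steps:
D = -12 (D = -3 + (-4 + 1*(-5)) = -3 + (-4 - 5) = -3 - 9 = -12)
V(R, k) = -12 - R
Q(B, n) = B² + 6*n
(Q(V(-5, -1), l) + 98)*90 = (((-12 - 1*(-5))² + 6*8) + 98)*90 = (((-12 + 5)² + 48) + 98)*90 = (((-7)² + 48) + 98)*90 = ((49 + 48) + 98)*90 = (97 + 98)*90 = 195*90 = 17550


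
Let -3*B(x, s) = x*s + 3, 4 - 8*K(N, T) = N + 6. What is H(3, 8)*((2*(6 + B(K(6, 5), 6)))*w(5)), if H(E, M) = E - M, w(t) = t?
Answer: -350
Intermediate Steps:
K(N, T) = -¼ - N/8 (K(N, T) = ½ - (N + 6)/8 = ½ - (6 + N)/8 = ½ + (-¾ - N/8) = -¼ - N/8)
B(x, s) = -1 - s*x/3 (B(x, s) = -(x*s + 3)/3 = -(s*x + 3)/3 = -(3 + s*x)/3 = -1 - s*x/3)
H(3, 8)*((2*(6 + B(K(6, 5), 6)))*w(5)) = (3 - 1*8)*((2*(6 + (-1 - ⅓*6*(-¼ - ⅛*6))))*5) = (3 - 8)*((2*(6 + (-1 - ⅓*6*(-¼ - ¾))))*5) = -5*2*(6 + (-1 - ⅓*6*(-1)))*5 = -5*2*(6 + (-1 + 2))*5 = -5*2*(6 + 1)*5 = -5*2*7*5 = -70*5 = -5*70 = -350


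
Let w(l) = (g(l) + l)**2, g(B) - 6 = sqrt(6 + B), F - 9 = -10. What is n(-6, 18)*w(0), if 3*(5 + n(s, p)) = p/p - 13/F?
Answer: -14 - 4*sqrt(6) ≈ -23.798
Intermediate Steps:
F = -1 (F = 9 - 10 = -1)
g(B) = 6 + sqrt(6 + B)
n(s, p) = -1/3 (n(s, p) = -5 + (p/p - 13/(-1))/3 = -5 + (1 - 13*(-1))/3 = -5 + (1 + 13)/3 = -5 + (1/3)*14 = -5 + 14/3 = -1/3)
w(l) = (6 + l + sqrt(6 + l))**2 (w(l) = ((6 + sqrt(6 + l)) + l)**2 = (6 + l + sqrt(6 + l))**2)
n(-6, 18)*w(0) = -(6 + 0 + sqrt(6 + 0))**2/3 = -(6 + 0 + sqrt(6))**2/3 = -(6 + sqrt(6))**2/3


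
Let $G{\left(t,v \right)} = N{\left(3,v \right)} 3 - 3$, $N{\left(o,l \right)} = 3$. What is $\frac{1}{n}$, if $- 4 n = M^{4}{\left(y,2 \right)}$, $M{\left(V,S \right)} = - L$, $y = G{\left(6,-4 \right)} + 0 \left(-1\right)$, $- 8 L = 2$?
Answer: $-1024$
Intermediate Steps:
$L = - \frac{1}{4}$ ($L = \left(- \frac{1}{8}\right) 2 = - \frac{1}{4} \approx -0.25$)
$G{\left(t,v \right)} = 6$ ($G{\left(t,v \right)} = 3 \cdot 3 - 3 = 9 - 3 = 6$)
$y = 6$ ($y = 6 + 0 \left(-1\right) = 6 + 0 = 6$)
$M{\left(V,S \right)} = \frac{1}{4}$ ($M{\left(V,S \right)} = \left(-1\right) \left(- \frac{1}{4}\right) = \frac{1}{4}$)
$n = - \frac{1}{1024}$ ($n = - \frac{1}{4 \cdot 256} = \left(- \frac{1}{4}\right) \frac{1}{256} = - \frac{1}{1024} \approx -0.00097656$)
$\frac{1}{n} = \frac{1}{- \frac{1}{1024}} = -1024$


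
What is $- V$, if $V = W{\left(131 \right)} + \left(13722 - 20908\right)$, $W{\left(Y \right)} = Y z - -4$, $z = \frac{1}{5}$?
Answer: $\frac{35779}{5} \approx 7155.8$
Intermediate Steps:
$z = \frac{1}{5} \approx 0.2$
$W{\left(Y \right)} = 4 + \frac{Y}{5}$ ($W{\left(Y \right)} = Y \frac{1}{5} - -4 = \frac{Y}{5} + 4 = 4 + \frac{Y}{5}$)
$V = - \frac{35779}{5}$ ($V = \left(4 + \frac{1}{5} \cdot 131\right) + \left(13722 - 20908\right) = \left(4 + \frac{131}{5}\right) - 7186 = \frac{151}{5} - 7186 = - \frac{35779}{5} \approx -7155.8$)
$- V = \left(-1\right) \left(- \frac{35779}{5}\right) = \frac{35779}{5}$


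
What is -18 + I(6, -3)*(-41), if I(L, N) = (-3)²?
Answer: -387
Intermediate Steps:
I(L, N) = 9
-18 + I(6, -3)*(-41) = -18 + 9*(-41) = -18 - 369 = -387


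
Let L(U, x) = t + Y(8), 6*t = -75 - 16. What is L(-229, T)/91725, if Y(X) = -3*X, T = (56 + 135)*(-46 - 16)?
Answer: -47/110070 ≈ -0.00042700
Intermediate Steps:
T = -11842 (T = 191*(-62) = -11842)
t = -91/6 (t = (-75 - 16)/6 = (⅙)*(-91) = -91/6 ≈ -15.167)
L(U, x) = -235/6 (L(U, x) = -91/6 - 3*8 = -91/6 - 24 = -235/6)
L(-229, T)/91725 = -235/6/91725 = -235/6*1/91725 = -47/110070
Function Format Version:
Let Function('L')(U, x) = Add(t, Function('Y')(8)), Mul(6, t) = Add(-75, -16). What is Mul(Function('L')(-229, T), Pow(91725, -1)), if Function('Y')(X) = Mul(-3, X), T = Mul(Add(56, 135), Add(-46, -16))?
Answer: Rational(-47, 110070) ≈ -0.00042700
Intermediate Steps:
T = -11842 (T = Mul(191, -62) = -11842)
t = Rational(-91, 6) (t = Mul(Rational(1, 6), Add(-75, -16)) = Mul(Rational(1, 6), -91) = Rational(-91, 6) ≈ -15.167)
Function('L')(U, x) = Rational(-235, 6) (Function('L')(U, x) = Add(Rational(-91, 6), Mul(-3, 8)) = Add(Rational(-91, 6), -24) = Rational(-235, 6))
Mul(Function('L')(-229, T), Pow(91725, -1)) = Mul(Rational(-235, 6), Pow(91725, -1)) = Mul(Rational(-235, 6), Rational(1, 91725)) = Rational(-47, 110070)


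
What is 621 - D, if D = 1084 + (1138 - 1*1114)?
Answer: -487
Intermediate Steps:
D = 1108 (D = 1084 + (1138 - 1114) = 1084 + 24 = 1108)
621 - D = 621 - 1*1108 = 621 - 1108 = -487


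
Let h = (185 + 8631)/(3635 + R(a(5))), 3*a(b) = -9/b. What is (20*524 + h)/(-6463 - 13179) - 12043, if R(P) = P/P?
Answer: -107516105689/8927289 ≈ -12044.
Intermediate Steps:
a(b) = -3/b (a(b) = (-9/b)/3 = -3/b)
R(P) = 1
h = 2204/909 (h = (185 + 8631)/(3635 + 1) = 8816/3636 = 8816*(1/3636) = 2204/909 ≈ 2.4246)
(20*524 + h)/(-6463 - 13179) - 12043 = (20*524 + 2204/909)/(-6463 - 13179) - 12043 = (10480 + 2204/909)/(-19642) - 12043 = (9528524/909)*(-1/19642) - 12043 = -4764262/8927289 - 12043 = -107516105689/8927289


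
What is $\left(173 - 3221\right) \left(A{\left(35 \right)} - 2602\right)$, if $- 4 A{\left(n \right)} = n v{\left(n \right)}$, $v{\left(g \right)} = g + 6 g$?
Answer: $14465046$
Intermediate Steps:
$v{\left(g \right)} = 7 g$
$A{\left(n \right)} = - \frac{7 n^{2}}{4}$ ($A{\left(n \right)} = - \frac{n 7 n}{4} = - \frac{7 n^{2}}{4}$)
$\left(173 - 3221\right) \left(A{\left(35 \right)} - 2602\right) = \left(173 - 3221\right) \left(- \frac{7 \cdot 35^{2}}{4} - 2602\right) = - 3048 \left(\left(- \frac{7}{4}\right) 1225 - 2602\right) = - 3048 \left(- \frac{8575}{4} - 2602\right) = \left(-3048\right) \left(- \frac{18983}{4}\right) = 14465046$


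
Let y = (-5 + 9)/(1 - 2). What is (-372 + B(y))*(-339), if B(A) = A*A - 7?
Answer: 123057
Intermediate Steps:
y = -4 (y = 4/(-1) = 4*(-1) = -4)
B(A) = -7 + A² (B(A) = A² - 7 = -7 + A²)
(-372 + B(y))*(-339) = (-372 + (-7 + (-4)²))*(-339) = (-372 + (-7 + 16))*(-339) = (-372 + 9)*(-339) = -363*(-339) = 123057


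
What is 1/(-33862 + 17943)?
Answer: -1/15919 ≈ -6.2818e-5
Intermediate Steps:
1/(-33862 + 17943) = 1/(-15919) = -1/15919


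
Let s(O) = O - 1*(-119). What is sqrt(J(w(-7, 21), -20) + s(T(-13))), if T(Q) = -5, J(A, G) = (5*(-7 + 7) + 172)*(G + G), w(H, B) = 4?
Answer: I*sqrt(6766) ≈ 82.256*I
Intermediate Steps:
J(A, G) = 344*G (J(A, G) = (5*0 + 172)*(2*G) = (0 + 172)*(2*G) = 172*(2*G) = 344*G)
s(O) = 119 + O (s(O) = O + 119 = 119 + O)
sqrt(J(w(-7, 21), -20) + s(T(-13))) = sqrt(344*(-20) + (119 - 5)) = sqrt(-6880 + 114) = sqrt(-6766) = I*sqrt(6766)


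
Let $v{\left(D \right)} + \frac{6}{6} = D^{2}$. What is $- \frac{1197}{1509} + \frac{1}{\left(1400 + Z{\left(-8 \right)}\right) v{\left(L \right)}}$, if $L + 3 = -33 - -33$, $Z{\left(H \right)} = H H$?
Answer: $- \frac{4672585}{5891136} \approx -0.79315$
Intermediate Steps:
$Z{\left(H \right)} = H^{2}$
$L = -3$ ($L = -3 - 0 = -3 + \left(-33 + 33\right) = -3 + 0 = -3$)
$v{\left(D \right)} = -1 + D^{2}$
$- \frac{1197}{1509} + \frac{1}{\left(1400 + Z{\left(-8 \right)}\right) v{\left(L \right)}} = - \frac{1197}{1509} + \frac{1}{\left(1400 + \left(-8\right)^{2}\right) \left(-1 + \left(-3\right)^{2}\right)} = \left(-1197\right) \frac{1}{1509} + \frac{1}{\left(1400 + 64\right) \left(-1 + 9\right)} = - \frac{399}{503} + \frac{1}{1464 \cdot 8} = - \frac{399}{503} + \frac{1}{1464} \cdot \frac{1}{8} = - \frac{399}{503} + \frac{1}{11712} = - \frac{4672585}{5891136}$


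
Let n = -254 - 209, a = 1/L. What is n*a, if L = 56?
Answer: -463/56 ≈ -8.2679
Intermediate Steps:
a = 1/56 ≈ 0.017857
n = -463
n*a = -463*1/56 = -463/56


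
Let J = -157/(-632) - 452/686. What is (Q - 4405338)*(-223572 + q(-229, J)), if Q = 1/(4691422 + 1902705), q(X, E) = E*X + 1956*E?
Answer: 1412342442350556233195575/1429448474552 ≈ 9.8803e+11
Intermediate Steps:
J = -88981/216776 (J = -157*(-1/632) - 452*1/686 = 157/632 - 226/343 = -88981/216776 ≈ -0.41047)
q(X, E) = 1956*E + E*X
Q = 1/6594127 ≈ 1.5165e-7
(Q - 4405338)*(-223572 + q(-229, J)) = (1/6594127 - 4405338)*(-223572 - 88981*(1956 - 229)/216776) = -29049358249925*(-223572 - 88981/216776*1727)/6594127 = -29049358249925*(-223572 - 153670187/216776)/6594127 = -29049358249925/6594127*(-48618714059/216776) = 1412342442350556233195575/1429448474552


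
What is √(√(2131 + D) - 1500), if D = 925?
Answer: 2*√(-375 + √191) ≈ 38.009*I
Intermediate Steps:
√(√(2131 + D) - 1500) = √(√(2131 + 925) - 1500) = √(√3056 - 1500) = √(4*√191 - 1500) = √(-1500 + 4*√191)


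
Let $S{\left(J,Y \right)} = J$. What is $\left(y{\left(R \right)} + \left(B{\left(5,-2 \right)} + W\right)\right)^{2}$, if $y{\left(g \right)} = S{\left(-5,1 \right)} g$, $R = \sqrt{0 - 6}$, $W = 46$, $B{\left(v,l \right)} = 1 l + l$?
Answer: $1614 - 420 i \sqrt{6} \approx 1614.0 - 1028.8 i$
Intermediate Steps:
$B{\left(v,l \right)} = 2 l$ ($B{\left(v,l \right)} = l + l = 2 l$)
$R = i \sqrt{6}$ ($R = \sqrt{-6} = i \sqrt{6} \approx 2.4495 i$)
$y{\left(g \right)} = - 5 g$
$\left(y{\left(R \right)} + \left(B{\left(5,-2 \right)} + W\right)\right)^{2} = \left(- 5 i \sqrt{6} + \left(2 \left(-2\right) + 46\right)\right)^{2} = \left(- 5 i \sqrt{6} + \left(-4 + 46\right)\right)^{2} = \left(- 5 i \sqrt{6} + 42\right)^{2} = \left(42 - 5 i \sqrt{6}\right)^{2}$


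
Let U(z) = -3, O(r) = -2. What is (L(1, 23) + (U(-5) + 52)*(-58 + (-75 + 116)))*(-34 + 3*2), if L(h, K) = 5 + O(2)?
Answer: 23240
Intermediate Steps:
L(h, K) = 3 (L(h, K) = 5 - 2 = 3)
(L(1, 23) + (U(-5) + 52)*(-58 + (-75 + 116)))*(-34 + 3*2) = (3 + (-3 + 52)*(-58 + (-75 + 116)))*(-34 + 3*2) = (3 + 49*(-58 + 41))*(-34 + 6) = (3 + 49*(-17))*(-28) = (3 - 833)*(-28) = -830*(-28) = 23240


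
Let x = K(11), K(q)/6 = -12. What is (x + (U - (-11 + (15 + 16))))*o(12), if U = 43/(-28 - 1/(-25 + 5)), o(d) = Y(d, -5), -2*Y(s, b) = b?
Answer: -3040/13 ≈ -233.85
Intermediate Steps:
Y(s, b) = -b/2
o(d) = 5/2 (o(d) = -1/2*(-5) = 5/2)
U = -20/13 (U = 43/(-28 - 1/(-20)) = 43/(-28 - 1*(-1/20)) = 43/(-28 + 1/20) = 43/(-559/20) = 43*(-20/559) = -20/13 ≈ -1.5385)
K(q) = -72 (K(q) = 6*(-12) = -72)
x = -72
(x + (U - (-11 + (15 + 16))))*o(12) = (-72 + (-20/13 - (-11 + (15 + 16))))*(5/2) = (-72 + (-20/13 - (-11 + 31)))*(5/2) = (-72 + (-20/13 - 1*20))*(5/2) = (-72 + (-20/13 - 20))*(5/2) = (-72 - 280/13)*(5/2) = -1216/13*5/2 = -3040/13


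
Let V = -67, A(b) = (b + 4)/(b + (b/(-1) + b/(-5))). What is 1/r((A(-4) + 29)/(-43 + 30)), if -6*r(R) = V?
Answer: 6/67 ≈ 0.089552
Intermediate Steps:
A(b) = -5*(4 + b)/b (A(b) = (4 + b)/(b + (b*(-1) + b*(-1/5))) = (4 + b)/(b + (-b - b/5)) = (4 + b)/(b - 6*b/5) = (4 + b)/((-b/5)) = (4 + b)*(-5/b) = -5*(4 + b)/b)
r(R) = 67/6 (r(R) = -1/6*(-67) = 67/6)
1/r((A(-4) + 29)/(-43 + 30)) = 1/(67/6) = 6/67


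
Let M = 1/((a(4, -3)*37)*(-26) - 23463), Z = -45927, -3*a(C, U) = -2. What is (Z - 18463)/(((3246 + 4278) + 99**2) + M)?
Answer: -2328117035/626411361 ≈ -3.7166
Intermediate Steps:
a(C, U) = 2/3 (a(C, U) = -1/3*(-2) = 2/3)
M = -3/72313 (M = 1/(((2/3)*37)*(-26) - 23463) = 1/((74/3)*(-26) - 23463) = 1/(-1924/3 - 23463) = 1/(-72313/3) = -3/72313 ≈ -4.1486e-5)
(Z - 18463)/(((3246 + 4278) + 99**2) + M) = (-45927 - 18463)/(((3246 + 4278) + 99**2) - 3/72313) = -64390/((7524 + 9801) - 3/72313) = -64390/(17325 - 3/72313) = -64390/1252822722/72313 = -64390*72313/1252822722 = -2328117035/626411361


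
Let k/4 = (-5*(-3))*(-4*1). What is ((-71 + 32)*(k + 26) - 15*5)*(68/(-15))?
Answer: -187476/5 ≈ -37495.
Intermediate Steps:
k = -240 (k = 4*((-5*(-3))*(-4*1)) = 4*(15*(-4)) = 4*(-60) = -240)
((-71 + 32)*(k + 26) - 15*5)*(68/(-15)) = ((-71 + 32)*(-240 + 26) - 15*5)*(68/(-15)) = (-39*(-214) - 75)*(68*(-1/15)) = (8346 - 75)*(-68/15) = 8271*(-68/15) = -187476/5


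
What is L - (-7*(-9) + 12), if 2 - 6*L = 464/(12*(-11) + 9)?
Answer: -27320/369 ≈ -74.038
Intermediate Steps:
L = 355/369 (L = ⅓ - 232/(3*(12*(-11) + 9)) = ⅓ - 232/(3*(-132 + 9)) = ⅓ - 232/(3*(-123)) = ⅓ - 232*(-1)/(3*123) = ⅓ - ⅙*(-464/123) = ⅓ + 232/369 = 355/369 ≈ 0.96206)
L - (-7*(-9) + 12) = 355/369 - (-7*(-9) + 12) = 355/369 - (63 + 12) = 355/369 - 1*75 = 355/369 - 75 = -27320/369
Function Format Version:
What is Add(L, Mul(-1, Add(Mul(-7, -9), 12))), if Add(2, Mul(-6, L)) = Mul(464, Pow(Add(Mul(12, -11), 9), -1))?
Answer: Rational(-27320, 369) ≈ -74.038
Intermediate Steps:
L = Rational(355, 369) (L = Add(Rational(1, 3), Mul(Rational(-1, 6), Mul(464, Pow(Add(Mul(12, -11), 9), -1)))) = Add(Rational(1, 3), Mul(Rational(-1, 6), Mul(464, Pow(Add(-132, 9), -1)))) = Add(Rational(1, 3), Mul(Rational(-1, 6), Mul(464, Pow(-123, -1)))) = Add(Rational(1, 3), Mul(Rational(-1, 6), Mul(464, Rational(-1, 123)))) = Add(Rational(1, 3), Mul(Rational(-1, 6), Rational(-464, 123))) = Add(Rational(1, 3), Rational(232, 369)) = Rational(355, 369) ≈ 0.96206)
Add(L, Mul(-1, Add(Mul(-7, -9), 12))) = Add(Rational(355, 369), Mul(-1, Add(Mul(-7, -9), 12))) = Add(Rational(355, 369), Mul(-1, Add(63, 12))) = Add(Rational(355, 369), Mul(-1, 75)) = Add(Rational(355, 369), -75) = Rational(-27320, 369)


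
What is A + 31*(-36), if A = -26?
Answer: -1142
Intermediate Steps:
A + 31*(-36) = -26 + 31*(-36) = -26 - 1116 = -1142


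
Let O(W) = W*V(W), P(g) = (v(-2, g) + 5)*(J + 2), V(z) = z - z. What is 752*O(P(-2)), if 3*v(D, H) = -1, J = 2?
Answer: 0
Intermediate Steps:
V(z) = 0
v(D, H) = -⅓ (v(D, H) = (⅓)*(-1) = -⅓)
P(g) = 56/3 (P(g) = (-⅓ + 5)*(2 + 2) = (14/3)*4 = 56/3)
O(W) = 0 (O(W) = W*0 = 0)
752*O(P(-2)) = 752*0 = 0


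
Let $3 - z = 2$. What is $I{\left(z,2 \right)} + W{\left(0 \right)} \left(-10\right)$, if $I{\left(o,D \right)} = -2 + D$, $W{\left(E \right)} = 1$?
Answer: $-10$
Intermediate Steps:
$z = 1$ ($z = 3 - 2 = 1$)
$I{\left(z,2 \right)} + W{\left(0 \right)} \left(-10\right) = \left(-2 + 2\right) + 1 \left(-10\right) = 0 - 10 = -10$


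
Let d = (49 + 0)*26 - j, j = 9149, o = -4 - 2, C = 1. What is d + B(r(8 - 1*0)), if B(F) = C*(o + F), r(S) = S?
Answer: -7873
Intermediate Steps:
o = -6
d = -7875 (d = (49 + 0)*26 - 1*9149 = 49*26 - 9149 = 1274 - 9149 = -7875)
B(F) = -6 + F (B(F) = 1*(-6 + F) = -6 + F)
d + B(r(8 - 1*0)) = -7875 + (-6 + (8 - 1*0)) = -7875 + (-6 + (8 + 0)) = -7875 + (-6 + 8) = -7875 + 2 = -7873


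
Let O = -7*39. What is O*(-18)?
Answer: 4914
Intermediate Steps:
O = -273
O*(-18) = -273*(-18) = 4914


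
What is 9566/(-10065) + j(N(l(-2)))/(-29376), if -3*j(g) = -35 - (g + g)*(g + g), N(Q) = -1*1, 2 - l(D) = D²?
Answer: -93713887/98556480 ≈ -0.95086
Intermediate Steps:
l(D) = 2 - D²
N(Q) = -1
j(g) = 35/3 + 4*g²/3 (j(g) = -(-35 - (g + g)*(g + g))/3 = -(-35 - 2*g*2*g)/3 = -(-35 - 4*g²)/3 = 35/3 + 4*g²/3)
9566/(-10065) + j(N(l(-2)))/(-29376) = 9566/(-10065) + (35/3 + (4/3)*(-1)²)/(-29376) = 9566*(-1/10065) + (35/3 + (4/3)*1)*(-1/29376) = -9566/10065 + (35/3 + 4/3)*(-1/29376) = -9566/10065 + 13*(-1/29376) = -9566/10065 - 13/29376 = -93713887/98556480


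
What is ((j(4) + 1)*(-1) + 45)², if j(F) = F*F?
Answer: 784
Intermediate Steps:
j(F) = F²
((j(4) + 1)*(-1) + 45)² = ((4² + 1)*(-1) + 45)² = ((16 + 1)*(-1) + 45)² = (17*(-1) + 45)² = (-17 + 45)² = 28² = 784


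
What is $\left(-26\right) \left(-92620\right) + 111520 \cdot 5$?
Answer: $2965720$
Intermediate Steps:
$\left(-26\right) \left(-92620\right) + 111520 \cdot 5 = 2408120 + 557600 = 2965720$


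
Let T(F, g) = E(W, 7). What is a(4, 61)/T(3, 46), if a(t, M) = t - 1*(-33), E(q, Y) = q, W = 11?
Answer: 37/11 ≈ 3.3636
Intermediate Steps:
a(t, M) = 33 + t (a(t, M) = t + 33 = 33 + t)
T(F, g) = 11
a(4, 61)/T(3, 46) = (33 + 4)/11 = 37*(1/11) = 37/11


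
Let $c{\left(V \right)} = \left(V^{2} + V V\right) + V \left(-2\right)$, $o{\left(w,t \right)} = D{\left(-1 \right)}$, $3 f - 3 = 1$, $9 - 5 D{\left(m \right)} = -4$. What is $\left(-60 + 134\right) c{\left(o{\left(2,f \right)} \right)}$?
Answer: $\frac{15392}{25} \approx 615.68$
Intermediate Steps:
$D{\left(m \right)} = \frac{13}{5}$ ($D{\left(m \right)} = \frac{9}{5} - - \frac{4}{5} = \frac{9}{5} + \frac{4}{5} = \frac{13}{5}$)
$f = \frac{4}{3}$ ($f = 1 + \frac{1}{3} \cdot 1 = 1 + \frac{1}{3} = \frac{4}{3} \approx 1.3333$)
$o{\left(w,t \right)} = \frac{13}{5}$
$c{\left(V \right)} = - 2 V + 2 V^{2}$ ($c{\left(V \right)} = \left(V^{2} + V^{2}\right) - 2 V = 2 V^{2} - 2 V = - 2 V + 2 V^{2}$)
$\left(-60 + 134\right) c{\left(o{\left(2,f \right)} \right)} = \left(-60 + 134\right) 2 \cdot \frac{13}{5} \left(-1 + \frac{13}{5}\right) = 74 \cdot 2 \cdot \frac{13}{5} \cdot \frac{8}{5} = 74 \cdot \frac{208}{25} = \frac{15392}{25}$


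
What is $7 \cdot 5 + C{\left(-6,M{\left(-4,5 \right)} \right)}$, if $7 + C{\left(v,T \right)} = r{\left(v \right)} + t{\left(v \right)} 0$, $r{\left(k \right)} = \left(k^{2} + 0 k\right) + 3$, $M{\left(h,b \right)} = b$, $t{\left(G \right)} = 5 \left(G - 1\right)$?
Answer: $67$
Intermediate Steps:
$t{\left(G \right)} = -5 + 5 G$ ($t{\left(G \right)} = 5 \left(-1 + G\right) = -5 + 5 G$)
$r{\left(k \right)} = 3 + k^{2}$ ($r{\left(k \right)} = \left(k^{2} + 0\right) + 3 = k^{2} + 3 = 3 + k^{2}$)
$C{\left(v,T \right)} = -4 + v^{2}$ ($C{\left(v,T \right)} = -7 + \left(\left(3 + v^{2}\right) + \left(-5 + 5 v\right) 0\right) = -7 + \left(\left(3 + v^{2}\right) + 0\right) = -7 + \left(3 + v^{2}\right) = -4 + v^{2}$)
$7 \cdot 5 + C{\left(-6,M{\left(-4,5 \right)} \right)} = 7 \cdot 5 - \left(4 - \left(-6\right)^{2}\right) = 35 + \left(-4 + 36\right) = 35 + 32 = 67$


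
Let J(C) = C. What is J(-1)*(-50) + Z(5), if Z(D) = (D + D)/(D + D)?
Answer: 51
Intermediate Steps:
Z(D) = 1 (Z(D) = (2*D)/((2*D)) = (2*D)*(1/(2*D)) = 1)
J(-1)*(-50) + Z(5) = -1*(-50) + 1 = 50 + 1 = 51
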